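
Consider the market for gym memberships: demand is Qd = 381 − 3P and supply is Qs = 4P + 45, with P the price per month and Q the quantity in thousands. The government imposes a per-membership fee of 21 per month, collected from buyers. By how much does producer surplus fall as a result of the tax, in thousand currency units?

Before the tax: set 381 − 3P = 4P + 45 → P* = 48, Q* = 237.
With the tax collected from buyers, demand (in seller-price terms) shifts: Qd = 381 − 3(P + 21).
New equilibrium: buyers pay 60, producers receive 39, Q = 201. (Wedge: Pb − Ps = 21.)
ΔPS is the trapezoid between Q = 201 and Q = 237 of height 9: ½ · (237 + 201) · 9 = 1971.

Producer surplus falls by 1971 thousand.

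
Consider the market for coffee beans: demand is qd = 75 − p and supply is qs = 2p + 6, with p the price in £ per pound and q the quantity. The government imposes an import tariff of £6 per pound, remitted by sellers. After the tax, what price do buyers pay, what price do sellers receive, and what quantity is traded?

Without the tax, 75 − p = 2p + 6 gives 3p = 69, so p* = £23 and q* = 52.
With the tax collected from sellers, supply shifts: qs = 2(p − 6) + 6.
Solving gives q = 48 with buyers paying £27 and sellers receiving £21 (the £6 wedge).
The less price-elastic side of the market bears the larger share of a per-unit tax.

Buyers pay £27; sellers receive £21; quantity = 48.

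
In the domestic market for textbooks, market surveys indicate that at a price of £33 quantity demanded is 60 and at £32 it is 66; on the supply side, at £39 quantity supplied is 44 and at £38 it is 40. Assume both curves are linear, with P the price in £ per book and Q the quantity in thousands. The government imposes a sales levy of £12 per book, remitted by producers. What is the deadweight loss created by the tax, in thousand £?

Deadweight loss = £172.8 thousand.

Demand slope: (66 − 60)/(32 − 33) = -6, so Qd = 258 − 6P.
Supply slope: (40 − 44)/(38 − 39) = 4, so Qs = 4P − 112.
Before the tax: set 258 − 6P = 4P − 112 → P* = £37, Q* = 36.
With the tax collected from producers, supply shifts: Qs = 4(P − 12) − 112.
Solving gives Q = 7.2 with buyers paying £41.8 and producers receiving £29.8 (the £12 wedge).
Quantity falls by |ΔQ| = |36 − 7.2| = 28.8.
DWL = ½ · t · |ΔQ| = ½ · 12 · 28.8 = £172.8.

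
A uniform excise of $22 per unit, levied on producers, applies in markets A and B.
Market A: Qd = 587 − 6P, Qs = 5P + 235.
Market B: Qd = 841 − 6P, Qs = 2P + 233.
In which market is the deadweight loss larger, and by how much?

Market A, by $297.

Market A: pre-tax P* = $32, Q* = 395; post-tax Q = 335; deadweight loss = $660.
Market B: pre-tax P* = $76, Q* = 385; post-tax Q = 352; deadweight loss = $363.
Difference: $660 vs $363 → market A is larger by $297.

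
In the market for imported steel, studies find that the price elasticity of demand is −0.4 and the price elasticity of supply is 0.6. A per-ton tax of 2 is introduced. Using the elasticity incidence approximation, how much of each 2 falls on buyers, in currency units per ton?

Incidence ratio: buyers' share ≈ εs / (εs + |εd|) = 0.6 / (0.6 + 0.4) = 0.6.
So buyers bear ≈ 0.6 × 2 = 1.2; suppliers bear 0.8.

Buyers bear ≈ 1.2 per ton.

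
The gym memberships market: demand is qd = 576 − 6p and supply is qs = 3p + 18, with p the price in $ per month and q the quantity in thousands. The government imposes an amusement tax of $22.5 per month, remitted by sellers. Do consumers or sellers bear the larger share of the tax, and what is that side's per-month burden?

Sellers bear the larger share: $15 per month.

Before the tax: set 576 − 6p = 3p + 18 → p* = $62, q* = 204.
With the tax collected from sellers, supply shifts: qs = 3(p − 22.5) + 18.
Solving gives q = 159 with consumers paying $69.5 and sellers receiving $47 (the $22.5 wedge).
Per-month burden: consumers $7.5, sellers $15.
Sellers take the larger share because supply is less price-elastic here (demand slope 6 vs supply slope 3).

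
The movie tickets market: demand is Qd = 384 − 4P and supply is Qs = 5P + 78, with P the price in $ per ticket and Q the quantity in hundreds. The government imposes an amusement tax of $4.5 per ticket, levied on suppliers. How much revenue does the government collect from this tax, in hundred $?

Tax revenue = $1071 hundred.

Before the tax: set 384 − 4P = 5P + 78 → P* = $34, Q* = 248.
With the tax collected from suppliers, supply shifts: Qs = 5(P − 4.5) + 78.
Solving gives Q = 238 with consumers paying $36.5 and suppliers receiving $32 (the $4.5 wedge).
Revenue = t · Q = 4.5 · 238 = $1071.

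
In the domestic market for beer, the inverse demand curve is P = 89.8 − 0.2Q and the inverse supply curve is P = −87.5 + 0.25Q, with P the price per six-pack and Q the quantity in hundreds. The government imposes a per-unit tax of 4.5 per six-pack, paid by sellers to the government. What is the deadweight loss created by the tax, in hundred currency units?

Deadweight loss = 22.5 hundred.

Rewrite in direct form: Qd = 449 − 5P and Qs = 4P + 350.
Without the tax, 449 − 5P = 4P + 350 gives 9P = 99, so P* = 11 and Q* = 394.
With the tax collected from sellers, supply shifts: Qs = 4(P − 4.5) + 350.
New equilibrium: consumers pay 13, sellers receive 8.5, Q = 384. (Wedge: Pb − Ps = 4.5.)
Quantity falls by |ΔQ| = |394 − 384| = 10.
DWL = ½ · t · |ΔQ| = ½ · 4.5 · 10 = 22.5.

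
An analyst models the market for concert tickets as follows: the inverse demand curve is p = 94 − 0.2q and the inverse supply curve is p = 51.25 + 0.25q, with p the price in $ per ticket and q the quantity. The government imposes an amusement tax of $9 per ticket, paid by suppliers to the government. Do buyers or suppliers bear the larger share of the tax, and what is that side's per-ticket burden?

Inverting to q(p) form: qd = 470 − 5p; qs = 4p − 205.
Before the tax: set 470 − 5p = 4p − 205 → p* = $75, q* = 95.
With the tax collected from suppliers, supply shifts: qs = 4(p − 9) − 205.
Solving gives q = 75 with buyers paying $79 and suppliers receiving $70 (the $9 wedge).
Per-ticket burden: buyers $4, suppliers $5.
Suppliers take the larger share because supply is less price-elastic here (demand slope 5 vs supply slope 4).
The less price-elastic side of the market bears the larger share of a per-unit tax.

Suppliers bear the larger share: $5 per ticket.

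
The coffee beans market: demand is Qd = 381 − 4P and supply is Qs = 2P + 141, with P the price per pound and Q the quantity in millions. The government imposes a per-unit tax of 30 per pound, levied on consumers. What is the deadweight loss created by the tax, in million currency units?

Before the tax: set 381 − 4P = 2P + 141 → P* = 40, Q* = 221.
With the tax collected from consumers, demand (in seller-price terms) shifts: Qd = 381 − 4(P + 30).
Solving gives Q = 181 with consumers paying 50 and suppliers receiving 20 (the 30 wedge).
Quantity falls by |ΔQ| = |221 − 181| = 40.
DWL = ½ · t · |ΔQ| = ½ · 30 · 40 = 600.

Deadweight loss = 600 million.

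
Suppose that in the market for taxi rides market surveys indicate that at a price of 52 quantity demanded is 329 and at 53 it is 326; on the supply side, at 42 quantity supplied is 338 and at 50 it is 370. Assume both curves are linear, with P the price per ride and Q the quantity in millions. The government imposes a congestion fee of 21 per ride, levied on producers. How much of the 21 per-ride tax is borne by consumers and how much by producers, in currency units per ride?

Demand slope: (326 − 329)/(53 − 52) = -3, so Qd = 485 − 3P.
Supply slope: (370 − 338)/(50 − 42) = 4, so Qs = 4P + 170.
Before the tax: set 485 − 3P = 4P + 170 → P* = 45, Q* = 350.
With the tax collected from producers, supply shifts: Qs = 4(P − 21) + 170.
Solving gives Q = 314 with consumers paying 57 and producers receiving 36 (the 21 wedge).
Burden on consumers: 12; on producers: 9. (They sum to 21.)
The less price-elastic side of the market bears the larger share of a per-unit tax.

Consumers bear 12 per ride; producers bear 9 per ride.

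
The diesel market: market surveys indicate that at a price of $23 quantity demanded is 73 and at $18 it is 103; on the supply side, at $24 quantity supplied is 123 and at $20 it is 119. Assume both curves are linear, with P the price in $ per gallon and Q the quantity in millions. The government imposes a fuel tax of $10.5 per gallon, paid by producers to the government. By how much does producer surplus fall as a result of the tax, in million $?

Producer surplus falls by $994.5 million.

Demand slope: (103 − 73)/(18 − 23) = -6, so Qd = 211 − 6P.
Supply slope: (119 − 123)/(20 − 24) = 1, so Qs = P + 99.
Without the tax, 211 − 6P = P + 99 gives 7P = 112, so P* = $16 and Q* = 115.
With the tax collected from producers, supply shifts: Qs = (P − 10.5) + 99.
Solving gives Q = 106 with consumers paying $17.5 and producers receiving $7 (the $10.5 wedge).
ΔPS is the trapezoid between Q = 106 and Q = 115 of height $9: ½ · (115 + 106) · 9 = $994.5.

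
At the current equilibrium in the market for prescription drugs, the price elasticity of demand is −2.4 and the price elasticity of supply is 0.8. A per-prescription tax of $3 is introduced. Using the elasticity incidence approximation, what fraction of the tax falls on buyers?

Buyers' share ≈ 0.25.

Incidence ratio: buyers' share ≈ εs / (εs + |εd|) = 0.8 / (0.8 + 2.4) = 0.25.
Supply is the less elastic side, so buyers bear the smaller share.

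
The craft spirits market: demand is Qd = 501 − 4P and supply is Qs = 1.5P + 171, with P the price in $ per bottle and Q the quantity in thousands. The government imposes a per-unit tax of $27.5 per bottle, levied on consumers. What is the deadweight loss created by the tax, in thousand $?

Deadweight loss = $412.5 thousand.

Before the tax: set 501 − 4P = 1.5P + 171 → P* = $60, Q* = 261.
With the tax collected from consumers, demand (in seller-price terms) shifts: Qd = 501 − 4(P + 27.5).
Solving gives Q = 231 with consumers paying $67.5 and sellers receiving $40 (the $27.5 wedge).
Quantity falls by |ΔQ| = |261 − 231| = 30.
DWL = ½ · t · |ΔQ| = ½ · 27.5 · 30 = $412.5.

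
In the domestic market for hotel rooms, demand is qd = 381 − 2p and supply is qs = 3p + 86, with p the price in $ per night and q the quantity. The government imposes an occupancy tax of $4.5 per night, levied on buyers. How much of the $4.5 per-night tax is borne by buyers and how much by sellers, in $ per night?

Without the tax, 381 − 2p = 3p + 86 gives 5p = 295, so p* = $59 and q* = 263.
With the tax collected from buyers, demand (in seller-price terms) shifts: qd = 381 − 2(p + 4.5).
New equilibrium: buyers pay $61.7, sellers receive $57.2, q = 257.6. (Wedge: pb − ps = 4.5.)
Burden on buyers: $2.7; on sellers: $1.8. (They sum to $4.5.)
The less price-elastic side of the market bears the larger share of a per-unit tax.

Buyers bear $2.7 per night; sellers bear $1.8 per night.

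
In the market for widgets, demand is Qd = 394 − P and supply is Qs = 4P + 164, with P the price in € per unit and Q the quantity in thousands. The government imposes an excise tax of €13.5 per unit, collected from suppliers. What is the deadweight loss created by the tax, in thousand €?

Without the tax, 394 − P = 4P + 164 gives 5P = 230, so P* = €46 and Q* = 348.
With the tax collected from suppliers, supply shifts: Qs = 4(P − 13.5) + 164.
New equilibrium: buyers pay €56.8, suppliers receive €43.3, Q = 337.2. (Wedge: Pb − Ps = 13.5.)
Quantity falls by |ΔQ| = |348 − 337.2| = 10.8.
DWL = ½ · t · |ΔQ| = ½ · 13.5 · 10.8 = €72.9.

Deadweight loss = €72.9 thousand.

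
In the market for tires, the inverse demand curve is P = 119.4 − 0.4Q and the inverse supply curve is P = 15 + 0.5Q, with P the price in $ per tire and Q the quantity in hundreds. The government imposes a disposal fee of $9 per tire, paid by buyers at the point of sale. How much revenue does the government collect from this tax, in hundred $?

Tax revenue = $954 hundred.

Inverting to Q(P) form: Qd = 298.5 − 2.5P; Qs = 2P − 30.
Without the tax, 298.5 − 2.5P = 2P − 30 gives 4.5P = 328.5, so P* = $73 and Q* = 116.
With the tax collected from buyers, demand (in seller-price terms) shifts: Qd = 298.5 − 2.5(P + 9).
Solving gives Q = 106 with buyers paying $77 and suppliers receiving $68 (the $9 wedge).
Revenue = t · Q = 9 · 106 = $954.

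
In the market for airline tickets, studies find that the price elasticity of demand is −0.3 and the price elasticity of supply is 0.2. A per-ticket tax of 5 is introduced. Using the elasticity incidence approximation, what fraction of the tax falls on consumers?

Incidence ratio: consumers' share ≈ εs / (εs + |εd|) = 0.2 / (0.2 + 0.3) = 0.4.
Supply is the less elastic side, so consumers bear the smaller share.

Consumers' share ≈ 0.4.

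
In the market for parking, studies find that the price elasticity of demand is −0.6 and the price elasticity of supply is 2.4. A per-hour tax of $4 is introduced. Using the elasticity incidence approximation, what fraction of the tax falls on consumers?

Incidence ratio: consumers' share ≈ εs / (εs + |εd|) = 2.4 / (2.4 + 0.6) = 0.8.
Supply is the more elastic side, so consumers bear the larger share.

Consumers' share ≈ 0.8.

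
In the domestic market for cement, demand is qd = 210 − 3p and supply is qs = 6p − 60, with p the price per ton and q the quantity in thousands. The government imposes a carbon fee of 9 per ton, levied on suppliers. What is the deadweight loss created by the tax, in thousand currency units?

Deadweight loss = 81 thousand.

Before the tax: set 210 − 3p = 6p − 60 → p* = 30, q* = 120.
With the tax collected from suppliers, supply shifts: qs = 6(p − 9) − 60.
Solving gives q = 102 with consumers paying 36 and suppliers receiving 27 (the 9 wedge).
Quantity falls by |ΔQ| = |120 − 102| = 18.
DWL = ½ · t · |ΔQ| = ½ · 9 · 18 = 81.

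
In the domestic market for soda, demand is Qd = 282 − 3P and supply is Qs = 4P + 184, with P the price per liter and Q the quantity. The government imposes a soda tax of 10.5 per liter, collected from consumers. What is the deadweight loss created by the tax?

Deadweight loss = 94.5.

Before the tax: set 282 − 3P = 4P + 184 → P* = 14, Q* = 240.
With the tax collected from consumers, demand (in seller-price terms) shifts: Qd = 282 − 3(P + 10.5).
New equilibrium: consumers pay 20, sellers receive 9.5, Q = 222. (Wedge: Pb − Ps = 10.5.)
Quantity falls by |ΔQ| = |240 − 222| = 18.
DWL = ½ · t · |ΔQ| = ½ · 10.5 · 18 = 94.5.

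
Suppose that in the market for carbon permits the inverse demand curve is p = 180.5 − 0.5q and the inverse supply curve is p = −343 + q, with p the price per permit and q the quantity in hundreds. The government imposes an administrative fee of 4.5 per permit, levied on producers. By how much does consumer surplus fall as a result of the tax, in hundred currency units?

Rewrite in direct form: qd = 361 − 2p and qs = p + 343.
Without the tax, 361 − 2p = p + 343 gives 3p = 18, so p* = 6 and q* = 349.
With the tax collected from producers, supply shifts: qs = (p − 4.5) + 343.
Solving gives q = 346 with consumers paying 7.5 and producers receiving 3 (the 4.5 wedge).
ΔCS is the trapezoid between Q = 346 and Q = 349 of height 1.5: ½ · (349 + 346) · 1.5 = 521.25.

Consumer surplus falls by 521.25 hundred.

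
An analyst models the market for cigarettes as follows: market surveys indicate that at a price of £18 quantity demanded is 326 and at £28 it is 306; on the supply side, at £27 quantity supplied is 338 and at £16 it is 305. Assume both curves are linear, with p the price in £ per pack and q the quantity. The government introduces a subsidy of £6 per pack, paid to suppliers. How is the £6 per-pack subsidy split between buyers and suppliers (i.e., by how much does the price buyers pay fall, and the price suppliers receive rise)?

Buyers gain £3.6 per pack; suppliers gain £2.4 per pack.

Demand slope: (306 − 326)/(28 − 18) = -2, so qd = 362 − 2p.
Supply slope: (305 − 338)/(16 − 27) = 3, so qs = 3p + 257.
Without the subsidy, 362 − 2p = 3p + 257 gives 5p = 105, so p* = £21 and q* = 320.
With a per-unit subsidy paid to suppliers, each receives p + 6 per unit sold, so supply becomes qs = 3(p + 6) + 257.
New equilibrium: buyers pay £17.4, suppliers receive £23.4, q = 327.2. (Wedge: pb − ps = −6.)
Gain to buyers: £3.6; to suppliers: £2.4. (They sum to £6.)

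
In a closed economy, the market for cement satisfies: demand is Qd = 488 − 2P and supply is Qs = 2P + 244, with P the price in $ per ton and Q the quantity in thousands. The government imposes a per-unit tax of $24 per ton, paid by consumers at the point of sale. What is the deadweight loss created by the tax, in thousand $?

Deadweight loss = $288 thousand.

Before the tax: set 488 − 2P = 2P + 244 → P* = $61, Q* = 366.
With the tax collected from consumers, demand (in seller-price terms) shifts: Qd = 488 − 2(P + 24).
Solving gives Q = 342 with consumers paying $73 and suppliers receiving $49 (the $24 wedge).
Quantity falls by |ΔQ| = |366 − 342| = 24.
DWL = ½ · t · |ΔQ| = ½ · 24 · 24 = $288.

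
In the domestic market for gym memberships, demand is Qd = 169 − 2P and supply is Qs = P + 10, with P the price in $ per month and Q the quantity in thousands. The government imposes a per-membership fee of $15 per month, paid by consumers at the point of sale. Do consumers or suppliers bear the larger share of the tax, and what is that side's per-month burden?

Suppliers bear the larger share: $10 per month.

Without the tax, 169 − 2P = P + 10 gives 3P = 159, so P* = $53 and Q* = 63.
With the tax collected from consumers, demand (in seller-price terms) shifts: Qd = 169 − 2(P + 15).
Solving gives Q = 53 with consumers paying $58 and suppliers receiving $43 (the $15 wedge).
Per-month burden: consumers $5, suppliers $10.
Suppliers take the larger share because supply is less price-elastic here (demand slope 2 vs supply slope 1).
The less price-elastic side of the market bears the larger share of a per-unit tax.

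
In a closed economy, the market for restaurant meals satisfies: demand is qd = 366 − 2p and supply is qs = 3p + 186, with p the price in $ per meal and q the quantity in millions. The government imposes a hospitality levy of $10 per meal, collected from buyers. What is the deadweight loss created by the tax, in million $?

Without the tax, 366 − 2p = 3p + 186 gives 5p = 180, so p* = $36 and q* = 294.
With the tax collected from buyers, demand (in seller-price terms) shifts: qd = 366 − 2(p + 10).
New equilibrium: buyers pay $42, sellers receive $32, q = 282. (Wedge: pb − ps = 10.)
Quantity falls by |ΔQ| = |294 − 282| = 12.
DWL = ½ · t · |ΔQ| = ½ · 10 · 12 = $60.

Deadweight loss = $60 million.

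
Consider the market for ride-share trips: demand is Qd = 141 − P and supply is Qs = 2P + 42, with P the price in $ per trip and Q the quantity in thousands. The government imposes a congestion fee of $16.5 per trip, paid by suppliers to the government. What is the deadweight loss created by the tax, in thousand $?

Deadweight loss = $90.75 thousand.

Before the tax: set 141 − P = 2P + 42 → P* = $33, Q* = 108.
With the tax collected from suppliers, supply shifts: Qs = 2(P − 16.5) + 42.
Solving gives Q = 97 with consumers paying $44 and suppliers receiving $27.5 (the $16.5 wedge).
Quantity falls by |ΔQ| = |108 − 97| = 11.
DWL = ½ · t · |ΔQ| = ½ · 16.5 · 11 = $90.75.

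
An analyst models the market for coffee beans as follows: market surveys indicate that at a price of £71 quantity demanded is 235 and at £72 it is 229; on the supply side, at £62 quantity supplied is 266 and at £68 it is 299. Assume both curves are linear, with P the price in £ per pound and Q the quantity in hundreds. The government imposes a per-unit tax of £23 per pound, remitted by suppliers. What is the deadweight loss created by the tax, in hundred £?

Demand slope: (229 − 235)/(72 − 71) = -6, so Qd = 661 − 6P.
Supply slope: (299 − 266)/(68 − 62) = 5.5, so Qs = 5.5P − 75.
Before the tax: set 661 − 6P = 5.5P − 75 → P* = £64, Q* = 277.
With the tax collected from suppliers, supply shifts: Qs = 5.5(P − 23) − 75.
Solving gives Q = 211 with buyers paying £75 and suppliers receiving £52 (the £23 wedge).
Quantity falls by |ΔQ| = |277 − 211| = 66.
DWL = ½ · t · |ΔQ| = ½ · 23 · 66 = £759.

Deadweight loss = £759 hundred.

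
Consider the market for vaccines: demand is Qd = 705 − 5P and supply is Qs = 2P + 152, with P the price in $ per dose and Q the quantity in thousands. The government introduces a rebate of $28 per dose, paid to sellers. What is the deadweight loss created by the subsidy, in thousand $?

Deadweight loss = $560 thousand.

Without the subsidy, 705 − 5P = 2P + 152 gives 7P = 553, so P* = $79 and Q* = 310.
With a per-unit subsidy paid to sellers, each receives P + 28 per unit sold, so supply becomes Qs = 2(P + 28) + 152.
Solving gives Q = 350 with buyers paying $71 and sellers receiving $99 (the $28 wedge).
Quantity rises by |ΔQ| = |310 − 350| = 40.
DWL = ½ · t · |ΔQ| = ½ · 28 · 40 = $560.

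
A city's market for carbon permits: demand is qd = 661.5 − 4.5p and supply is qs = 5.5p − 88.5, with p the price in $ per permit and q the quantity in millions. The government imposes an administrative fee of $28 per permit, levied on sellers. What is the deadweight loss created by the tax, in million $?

Before the tax: set 661.5 − 4.5p = 5.5p − 88.5 → p* = $75, q* = 324.
With the tax collected from sellers, supply shifts: qs = 5.5(p − 28) − 88.5.
Solving gives q = 254.7 with buyers paying $90.4 and sellers receiving $62.4 (the $28 wedge).
Quantity falls by |ΔQ| = |324 − 254.7| = 69.3.
DWL = ½ · t · |ΔQ| = ½ · 28 · 69.3 = $970.2.

Deadweight loss = $970.2 million.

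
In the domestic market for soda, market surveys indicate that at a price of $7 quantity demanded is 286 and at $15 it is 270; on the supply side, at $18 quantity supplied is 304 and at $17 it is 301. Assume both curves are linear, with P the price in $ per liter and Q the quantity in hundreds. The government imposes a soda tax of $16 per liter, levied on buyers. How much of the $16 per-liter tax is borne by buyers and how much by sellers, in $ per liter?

Demand slope: (270 − 286)/(15 − 7) = -2, so Qd = 300 − 2P.
Supply slope: (301 − 304)/(17 − 18) = 3, so Qs = 3P + 250.
Before the tax: set 300 − 2P = 3P + 250 → P* = $10, Q* = 280.
With the tax collected from buyers, demand (in seller-price terms) shifts: Qd = 300 − 2(P + 16).
Solving gives Q = 260.8 with buyers paying $19.6 and sellers receiving $3.6 (the $16 wedge).
Burden on buyers: $9.6; on sellers: $6.4. (They sum to $16.)
The less price-elastic side of the market bears the larger share of a per-unit tax.

Buyers bear $9.6 per liter; sellers bear $6.4 per liter.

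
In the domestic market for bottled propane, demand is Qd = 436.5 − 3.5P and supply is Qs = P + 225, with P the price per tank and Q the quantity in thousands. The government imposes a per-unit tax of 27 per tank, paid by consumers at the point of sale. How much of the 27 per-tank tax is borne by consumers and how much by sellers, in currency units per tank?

Consumers bear 6 per tank; sellers bear 21 per tank.

Before the tax: set 436.5 − 3.5P = P + 225 → P* = 47, Q* = 272.
With the tax collected from consumers, demand (in seller-price terms) shifts: Qd = 436.5 − 3.5(P + 27).
New equilibrium: consumers pay 53, sellers receive 26, Q = 251. (Wedge: Pb − Ps = 27.)
Burden on consumers: 6; on sellers: 21. (They sum to 27.)
The less price-elastic side of the market bears the larger share of a per-unit tax.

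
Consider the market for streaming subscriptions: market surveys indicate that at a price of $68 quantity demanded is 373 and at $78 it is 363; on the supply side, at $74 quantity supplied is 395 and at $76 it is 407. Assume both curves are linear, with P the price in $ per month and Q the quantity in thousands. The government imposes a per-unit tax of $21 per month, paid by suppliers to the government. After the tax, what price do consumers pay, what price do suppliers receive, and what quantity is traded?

Consumers pay $88; suppliers receive $67; quantity = 353.

Demand slope: (363 − 373)/(78 − 68) = -1, so Qd = 441 − P.
Supply slope: (407 − 395)/(76 − 74) = 6, so Qs = 6P − 49.
Without the tax, 441 − P = 6P − 49 gives 7P = 490, so P* = $70 and Q* = 371.
With the tax collected from suppliers, supply shifts: Qs = 6(P − 21) − 49.
Solving gives Q = 353 with consumers paying $88 and suppliers receiving $67 (the $21 wedge).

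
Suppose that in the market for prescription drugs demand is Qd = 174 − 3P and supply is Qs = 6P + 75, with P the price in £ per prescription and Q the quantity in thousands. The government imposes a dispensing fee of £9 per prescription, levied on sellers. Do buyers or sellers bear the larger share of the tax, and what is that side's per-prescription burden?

Buyers bear the larger share: £6 per prescription.

Without the tax, 174 − 3P = 6P + 75 gives 9P = 99, so P* = £11 and Q* = 141.
With the tax collected from sellers, supply shifts: Qs = 6(P − 9) + 75.
Solving gives Q = 123 with buyers paying £17 and sellers receiving £8 (the £9 wedge).
Per-prescription burden: buyers £6, sellers £3.
Buyers take the larger share because demand is less price-elastic here (demand slope 3 vs supply slope 6).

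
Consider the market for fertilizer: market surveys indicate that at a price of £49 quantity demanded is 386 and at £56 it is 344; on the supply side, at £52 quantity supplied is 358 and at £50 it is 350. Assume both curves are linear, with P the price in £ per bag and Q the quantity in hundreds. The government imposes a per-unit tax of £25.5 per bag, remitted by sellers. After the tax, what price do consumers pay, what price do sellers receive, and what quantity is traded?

Demand slope: (344 − 386)/(56 − 49) = -6, so Qd = 680 − 6P.
Supply slope: (350 − 358)/(50 − 52) = 4, so Qs = 4P + 150.
Without the tax, 680 − 6P = 4P + 150 gives 10P = 530, so P* = £53 and Q* = 362.
With the tax collected from sellers, supply shifts: Qs = 4(P − 25.5) + 150.
New equilibrium: consumers pay £63.2, sellers receive £37.7, Q = 300.8. (Wedge: Pb − Ps = 25.5.)
The less price-elastic side of the market bears the larger share of a per-unit tax.

Consumers pay £63.2; sellers receive £37.7; quantity = 300.8.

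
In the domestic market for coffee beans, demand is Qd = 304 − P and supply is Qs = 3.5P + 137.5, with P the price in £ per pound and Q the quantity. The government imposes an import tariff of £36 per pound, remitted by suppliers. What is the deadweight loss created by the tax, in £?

Without the tax, 304 − P = 3.5P + 137.5 gives 4.5P = 166.5, so P* = £37 and Q* = 267.
With the tax collected from suppliers, supply shifts: Qs = 3.5(P − 36) + 137.5.
New equilibrium: buyers pay £65, suppliers receive £29, Q = 239. (Wedge: Pb − Ps = 36.)
Quantity falls by |ΔQ| = |267 − 239| = 28.
DWL = ½ · t · |ΔQ| = ½ · 36 · 28 = £504.

Deadweight loss = £504.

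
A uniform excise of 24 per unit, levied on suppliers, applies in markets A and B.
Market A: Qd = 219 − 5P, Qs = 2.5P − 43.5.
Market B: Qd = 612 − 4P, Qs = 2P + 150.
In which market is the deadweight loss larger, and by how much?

Market A, by 96.

Market A: pre-tax P* = 35, Q* = 44; post-tax Q = 4; deadweight loss = 480.
Market B: pre-tax P* = 77, Q* = 304; post-tax Q = 272; deadweight loss = 384.
Difference: 480 vs 384 → market A is larger by 96.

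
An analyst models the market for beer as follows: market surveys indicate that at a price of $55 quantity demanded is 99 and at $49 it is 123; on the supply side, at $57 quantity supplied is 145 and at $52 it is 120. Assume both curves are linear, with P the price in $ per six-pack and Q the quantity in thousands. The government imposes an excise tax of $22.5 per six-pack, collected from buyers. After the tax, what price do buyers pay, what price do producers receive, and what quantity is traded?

Demand slope: (123 − 99)/(49 − 55) = -4, so Qd = 319 − 4P.
Supply slope: (120 − 145)/(52 − 57) = 5, so Qs = 5P − 140.
Without the tax, 319 − 4P = 5P − 140 gives 9P = 459, so P* = $51 and Q* = 115.
With the tax collected from buyers, demand (in seller-price terms) shifts: Qd = 319 − 4(P + 22.5).
Solving gives Q = 65 with buyers paying $63.5 and producers receiving $41 (the $22.5 wedge).
The less price-elastic side of the market bears the larger share of a per-unit tax.

Buyers pay $63.5; producers receive $41; quantity = 65.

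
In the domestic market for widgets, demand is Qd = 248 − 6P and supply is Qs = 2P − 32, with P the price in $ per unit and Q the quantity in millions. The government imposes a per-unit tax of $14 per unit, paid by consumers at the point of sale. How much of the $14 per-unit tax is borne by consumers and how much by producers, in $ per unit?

Consumers bear $3.5 per unit; producers bear $10.5 per unit.

Without the tax, 248 − 6P = 2P − 32 gives 8P = 280, so P* = $35 and Q* = 38.
With the tax collected from consumers, demand (in seller-price terms) shifts: Qd = 248 − 6(P + 14).
Solving gives Q = 17 with consumers paying $38.5 and producers receiving $24.5 (the $14 wedge).
Burden on consumers: $3.5; on producers: $10.5. (They sum to $14.)
The less price-elastic side of the market bears the larger share of a per-unit tax.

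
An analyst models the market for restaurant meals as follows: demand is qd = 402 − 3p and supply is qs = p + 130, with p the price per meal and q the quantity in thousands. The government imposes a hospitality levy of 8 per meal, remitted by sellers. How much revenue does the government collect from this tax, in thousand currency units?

Without the tax, 402 − 3p = p + 130 gives 4p = 272, so p* = 68 and q* = 198.
With the tax collected from sellers, supply shifts: qs = (p − 8) + 130.
New equilibrium: consumers pay 70, sellers receive 62, q = 192. (Wedge: pb − ps = 8.)
Revenue = t · Q = 8 · 192 = 1536.

Tax revenue = 1536 thousand.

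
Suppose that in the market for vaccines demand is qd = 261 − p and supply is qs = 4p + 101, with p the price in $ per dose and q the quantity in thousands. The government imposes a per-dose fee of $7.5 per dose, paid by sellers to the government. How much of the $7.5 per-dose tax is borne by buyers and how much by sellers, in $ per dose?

Buyers bear $6 per dose; sellers bear $1.5 per dose.

Without the tax, 261 − p = 4p + 101 gives 5p = 160, so p* = $32 and q* = 229.
With the tax collected from sellers, supply shifts: qs = 4(p − 7.5) + 101.
New equilibrium: buyers pay $38, sellers receive $30.5, q = 223. (Wedge: pb − ps = 7.5.)
Burden on buyers: $6; on sellers: $1.5. (They sum to $7.5.)
The less price-elastic side of the market bears the larger share of a per-unit tax.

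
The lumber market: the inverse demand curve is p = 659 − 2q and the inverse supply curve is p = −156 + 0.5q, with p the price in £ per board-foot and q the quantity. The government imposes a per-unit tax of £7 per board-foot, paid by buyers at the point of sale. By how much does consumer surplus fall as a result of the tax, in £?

Inverting to q(p) form: qd = 329.5 − 0.5p; qs = 2p + 312.
Before the tax: set 329.5 − 0.5p = 2p + 312 → p* = £7, q* = 326.
With the tax collected from buyers, demand (in seller-price terms) shifts: qd = 329.5 − 0.5(p + 7).
New equilibrium: buyers pay £12.6, sellers receive £5.6, q = 323.2. (Wedge: pb − ps = 7.)
ΔCS is the trapezoid between Q = 323.2 and Q = 326 of height £5.6: ½ · (326 + 323.2) · 5.6 = £1817.76.

Consumer surplus falls by £1817.76.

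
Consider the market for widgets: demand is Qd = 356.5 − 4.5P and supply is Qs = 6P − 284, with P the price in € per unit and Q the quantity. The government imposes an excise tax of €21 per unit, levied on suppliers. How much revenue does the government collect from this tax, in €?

Without the tax, 356.5 − 4.5P = 6P − 284 gives 10.5P = 640.5, so P* = €61 and Q* = 82.
With the tax collected from suppliers, supply shifts: Qs = 6(P − 21) − 284.
Solving gives Q = 28 with consumers paying €73 and suppliers receiving €52 (the €21 wedge).
Revenue = t · Q = 21 · 28 = €588.

Tax revenue = €588.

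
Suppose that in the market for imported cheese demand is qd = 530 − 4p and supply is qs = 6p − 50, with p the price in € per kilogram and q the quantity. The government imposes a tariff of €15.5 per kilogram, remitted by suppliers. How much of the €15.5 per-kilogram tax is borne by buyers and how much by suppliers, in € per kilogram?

Buyers bear €9.3 per kilogram; suppliers bear €6.2 per kilogram.

Before the tax: set 530 − 4p = 6p − 50 → p* = €58, q* = 298.
With the tax collected from suppliers, supply shifts: qs = 6(p − 15.5) − 50.
Solving gives q = 260.8 with buyers paying €67.3 and suppliers receiving €51.8 (the €15.5 wedge).
Burden on buyers: €9.3; on suppliers: €6.2. (They sum to €15.5.)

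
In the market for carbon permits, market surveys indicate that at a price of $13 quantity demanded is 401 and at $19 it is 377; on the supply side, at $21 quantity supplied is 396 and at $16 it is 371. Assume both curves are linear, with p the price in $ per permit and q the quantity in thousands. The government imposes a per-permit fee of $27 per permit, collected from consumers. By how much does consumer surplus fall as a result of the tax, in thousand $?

Demand slope: (377 − 401)/(19 − 13) = -4, so qd = 453 − 4p.
Supply slope: (371 − 396)/(16 − 21) = 5, so qs = 5p + 291.
Before the tax: set 453 − 4p = 5p + 291 → p* = $18, q* = 381.
With the tax collected from consumers, demand (in seller-price terms) shifts: qd = 453 − 4(p + 27).
New equilibrium: consumers pay $33, suppliers receive $6, q = 321. (Wedge: pb − ps = 27.)
ΔCS is the trapezoid between Q = 321 and Q = 381 of height $15: ½ · (381 + 321) · 15 = $5265.

Consumer surplus falls by $5265 thousand.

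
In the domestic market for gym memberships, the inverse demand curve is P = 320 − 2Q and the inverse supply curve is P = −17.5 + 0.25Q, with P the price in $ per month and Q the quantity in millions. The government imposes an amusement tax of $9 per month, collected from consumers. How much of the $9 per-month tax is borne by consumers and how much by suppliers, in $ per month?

Consumers bear $8 per month; suppliers bear $1 per month.

Inverting to Q(P) form: Qd = 160 − 0.5P; Qs = 4P + 70.
Without the tax, 160 − 0.5P = 4P + 70 gives 4.5P = 90, so P* = $20 and Q* = 150.
With the tax collected from consumers, demand (in seller-price terms) shifts: Qd = 160 − 0.5(P + 9).
New equilibrium: consumers pay $28, suppliers receive $19, Q = 146. (Wedge: Pb − Ps = 9.)
Burden on consumers: $8; on suppliers: $1. (They sum to $9.)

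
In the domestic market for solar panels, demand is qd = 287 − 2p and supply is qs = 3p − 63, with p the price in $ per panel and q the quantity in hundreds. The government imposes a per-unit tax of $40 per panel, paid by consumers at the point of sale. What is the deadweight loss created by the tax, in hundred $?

Without the tax, 287 − 2p = 3p − 63 gives 5p = 350, so p* = $70 and q* = 147.
With the tax collected from consumers, demand (in seller-price terms) shifts: qd = 287 − 2(p + 40).
New equilibrium: consumers pay $94, sellers receive $54, q = 99. (Wedge: pb − ps = 40.)
Quantity falls by |ΔQ| = |147 − 99| = 48.
DWL = ½ · t · |ΔQ| = ½ · 40 · 48 = $960.

Deadweight loss = $960 hundred.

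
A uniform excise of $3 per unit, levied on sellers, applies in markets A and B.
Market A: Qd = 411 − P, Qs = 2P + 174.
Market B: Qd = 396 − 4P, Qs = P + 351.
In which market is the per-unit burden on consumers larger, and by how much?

Market A: pre-tax P* = $79, Q* = 332; post-tax Q = 330; per-unit burden on consumers = $2.
Market B: pre-tax P* = $9, Q* = 360; post-tax Q = 357.6; per-unit burden on consumers = $0.6.
Difference: $2 vs $0.6 → market A is larger by $1.4.

Market A, by $1.4.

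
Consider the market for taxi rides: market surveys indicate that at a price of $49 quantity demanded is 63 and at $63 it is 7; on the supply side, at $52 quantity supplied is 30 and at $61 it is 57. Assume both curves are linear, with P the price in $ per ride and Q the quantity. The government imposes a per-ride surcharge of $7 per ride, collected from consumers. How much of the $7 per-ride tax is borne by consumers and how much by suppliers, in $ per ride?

Demand slope: (7 − 63)/(63 − 49) = -4, so Qd = 259 − 4P.
Supply slope: (57 − 30)/(61 − 52) = 3, so Qs = 3P − 126.
Before the tax: set 259 − 4P = 3P − 126 → P* = $55, Q* = 39.
With the tax collected from consumers, demand (in seller-price terms) shifts: Qd = 259 − 4(P + 7).
New equilibrium: consumers pay $58, suppliers receive $51, Q = 27. (Wedge: Pb − Ps = 7.)
Burden on consumers: $3; on suppliers: $4. (They sum to $7.)

Consumers bear $3 per ride; suppliers bear $4 per ride.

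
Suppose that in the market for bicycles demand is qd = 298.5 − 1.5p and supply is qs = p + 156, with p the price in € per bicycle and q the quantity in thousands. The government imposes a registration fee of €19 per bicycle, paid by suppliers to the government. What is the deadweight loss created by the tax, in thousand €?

Deadweight loss = €108.3 thousand.

Without the tax, 298.5 − 1.5p = p + 156 gives 2.5p = 142.5, so p* = €57 and q* = 213.
With the tax collected from suppliers, supply shifts: qs = (p − 19) + 156.
New equilibrium: consumers pay €64.6, suppliers receive €45.6, q = 201.6. (Wedge: pb − ps = 19.)
Quantity falls by |ΔQ| = |213 − 201.6| = 11.4.
DWL = ½ · t · |ΔQ| = ½ · 19 · 11.4 = €108.3.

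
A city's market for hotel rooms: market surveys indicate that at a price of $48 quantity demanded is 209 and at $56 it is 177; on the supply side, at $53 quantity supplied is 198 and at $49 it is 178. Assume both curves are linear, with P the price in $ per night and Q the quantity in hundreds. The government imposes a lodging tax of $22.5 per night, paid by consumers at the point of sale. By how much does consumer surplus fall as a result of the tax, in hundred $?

Demand slope: (177 − 209)/(56 − 48) = -4, so Qd = 401 − 4P.
Supply slope: (178 − 198)/(49 − 53) = 5, so Qs = 5P − 67.
Without the tax, 401 − 4P = 5P − 67 gives 9P = 468, so P* = $52 and Q* = 193.
With the tax collected from consumers, demand (in seller-price terms) shifts: Qd = 401 − 4(P + 22.5).
New equilibrium: consumers pay $64.5, producers receive $42, Q = 143. (Wedge: Pb − Ps = 22.5.)
ΔCS is the trapezoid between Q = 143 and Q = 193 of height $12.5: ½ · (193 + 143) · 12.5 = $2100.

Consumer surplus falls by $2100 hundred.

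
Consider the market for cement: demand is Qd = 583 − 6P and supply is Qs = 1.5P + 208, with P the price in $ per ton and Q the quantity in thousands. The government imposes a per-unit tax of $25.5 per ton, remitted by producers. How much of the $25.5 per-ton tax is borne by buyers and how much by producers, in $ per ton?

Before the tax: set 583 − 6P = 1.5P + 208 → P* = $50, Q* = 283.
With the tax collected from producers, supply shifts: Qs = 1.5(P − 25.5) + 208.
Solving gives Q = 252.4 with buyers paying $55.1 and producers receiving $29.6 (the $25.5 wedge).
Burden on buyers: $5.1; on producers: $20.4. (They sum to $25.5.)
The less price-elastic side of the market bears the larger share of a per-unit tax.

Buyers bear $5.1 per ton; producers bear $20.4 per ton.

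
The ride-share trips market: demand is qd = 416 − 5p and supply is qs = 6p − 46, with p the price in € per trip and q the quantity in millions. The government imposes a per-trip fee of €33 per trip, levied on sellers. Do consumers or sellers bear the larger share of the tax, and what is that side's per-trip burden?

Consumers bear the larger share: €18 per trip.

Before the tax: set 416 − 5p = 6p − 46 → p* = €42, q* = 206.
With the tax collected from sellers, supply shifts: qs = 6(p − 33) − 46.
New equilibrium: consumers pay €60, sellers receive €27, q = 116. (Wedge: pb − ps = 33.)
Per-trip burden: consumers €18, sellers €15.
Consumers take the larger share because demand is less price-elastic here (demand slope 5 vs supply slope 6).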